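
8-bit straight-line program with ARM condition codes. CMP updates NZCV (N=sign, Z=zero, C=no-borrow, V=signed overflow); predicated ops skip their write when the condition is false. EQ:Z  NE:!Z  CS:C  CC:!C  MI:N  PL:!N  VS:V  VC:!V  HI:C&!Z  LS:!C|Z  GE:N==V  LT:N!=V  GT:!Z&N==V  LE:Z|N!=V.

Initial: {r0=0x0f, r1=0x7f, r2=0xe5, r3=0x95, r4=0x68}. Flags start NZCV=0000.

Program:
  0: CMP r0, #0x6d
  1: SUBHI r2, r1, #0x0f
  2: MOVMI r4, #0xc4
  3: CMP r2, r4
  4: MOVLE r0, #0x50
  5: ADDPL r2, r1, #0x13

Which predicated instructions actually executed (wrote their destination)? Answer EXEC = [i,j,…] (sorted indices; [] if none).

EXEC = [2,5]

[0] flags=1000 → (cmp)
[1] flags=1000 HI?F → skip
[2] flags=1000 MI?T → r4=0xc4
[3] flags=0010 → (cmp)
[4] flags=0010 LE?F → skip
[5] flags=0010 PL?T → r2=0x92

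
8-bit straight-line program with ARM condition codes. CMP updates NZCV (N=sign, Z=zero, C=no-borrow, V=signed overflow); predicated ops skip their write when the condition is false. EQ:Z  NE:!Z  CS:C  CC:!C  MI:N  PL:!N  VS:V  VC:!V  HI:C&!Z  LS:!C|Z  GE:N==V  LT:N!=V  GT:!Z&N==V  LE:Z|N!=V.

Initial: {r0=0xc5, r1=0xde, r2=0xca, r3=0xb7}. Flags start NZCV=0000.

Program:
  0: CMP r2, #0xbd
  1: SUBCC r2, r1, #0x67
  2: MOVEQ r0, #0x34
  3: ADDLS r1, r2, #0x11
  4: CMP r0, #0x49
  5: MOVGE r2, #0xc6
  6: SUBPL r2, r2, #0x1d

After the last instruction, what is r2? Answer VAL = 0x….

0: ✓ CMP  NZCV=0010
1: · SUBCC
2: · MOVEQ
3: · ADDLS
4: ✓ CMP  NZCV=0011
5: · MOVGE
6: ✓ SUBPL  r2←0xad

VAL = 0xad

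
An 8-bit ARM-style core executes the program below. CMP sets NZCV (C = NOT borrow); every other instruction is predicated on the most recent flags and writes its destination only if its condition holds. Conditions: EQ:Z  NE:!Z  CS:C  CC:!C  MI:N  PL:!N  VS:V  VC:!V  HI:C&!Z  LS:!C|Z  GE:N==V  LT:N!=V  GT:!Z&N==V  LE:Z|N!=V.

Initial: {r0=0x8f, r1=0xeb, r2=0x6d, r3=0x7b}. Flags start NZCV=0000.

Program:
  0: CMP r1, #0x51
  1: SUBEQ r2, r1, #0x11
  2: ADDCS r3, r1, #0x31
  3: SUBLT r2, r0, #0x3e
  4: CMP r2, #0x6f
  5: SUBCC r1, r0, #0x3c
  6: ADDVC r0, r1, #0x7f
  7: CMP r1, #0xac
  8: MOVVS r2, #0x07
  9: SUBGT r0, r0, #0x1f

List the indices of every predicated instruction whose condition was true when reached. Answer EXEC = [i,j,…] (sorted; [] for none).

EXEC = [2,3,5,6,8,9]

0: ✓ CMP  NZCV=1010
1: · SUBEQ
2: ✓ ADDCS  r3←0x1c
3: ✓ SUBLT  r2←0x51
4: ✓ CMP  NZCV=1000
5: ✓ SUBCC  r1←0x53
6: ✓ ADDVC  r0←0xd2
7: ✓ CMP  NZCV=1001
8: ✓ MOVVS  r2←0x07
9: ✓ SUBGT  r0←0xb3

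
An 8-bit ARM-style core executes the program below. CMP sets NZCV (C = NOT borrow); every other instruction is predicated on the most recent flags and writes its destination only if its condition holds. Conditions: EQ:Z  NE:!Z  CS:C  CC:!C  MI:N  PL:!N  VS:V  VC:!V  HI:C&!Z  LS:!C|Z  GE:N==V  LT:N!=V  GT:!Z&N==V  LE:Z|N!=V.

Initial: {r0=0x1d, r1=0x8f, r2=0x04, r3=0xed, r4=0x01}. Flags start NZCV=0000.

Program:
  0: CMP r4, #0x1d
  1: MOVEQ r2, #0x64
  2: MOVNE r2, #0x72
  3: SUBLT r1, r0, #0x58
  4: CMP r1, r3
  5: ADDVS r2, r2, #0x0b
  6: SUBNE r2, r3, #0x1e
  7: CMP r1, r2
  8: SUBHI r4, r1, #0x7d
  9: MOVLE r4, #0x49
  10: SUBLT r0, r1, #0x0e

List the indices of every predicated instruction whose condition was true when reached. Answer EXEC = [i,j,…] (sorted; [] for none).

EXEC = [2,3,6,9,10]

[0] flags=1000 → (cmp)
[1] flags=1000 EQ?F → skip
[2] flags=1000 NE?T → r2=0x72
[3] flags=1000 LT?T → r1=0xc5
[4] flags=1000 → (cmp)
[5] flags=1000 VS?F → skip
[6] flags=1000 NE?T → r2=0xcf
[7] flags=1000 → (cmp)
[8] flags=1000 HI?F → skip
[9] flags=1000 LE?T → r4=0x49
[10] flags=1000 LT?T → r0=0xb7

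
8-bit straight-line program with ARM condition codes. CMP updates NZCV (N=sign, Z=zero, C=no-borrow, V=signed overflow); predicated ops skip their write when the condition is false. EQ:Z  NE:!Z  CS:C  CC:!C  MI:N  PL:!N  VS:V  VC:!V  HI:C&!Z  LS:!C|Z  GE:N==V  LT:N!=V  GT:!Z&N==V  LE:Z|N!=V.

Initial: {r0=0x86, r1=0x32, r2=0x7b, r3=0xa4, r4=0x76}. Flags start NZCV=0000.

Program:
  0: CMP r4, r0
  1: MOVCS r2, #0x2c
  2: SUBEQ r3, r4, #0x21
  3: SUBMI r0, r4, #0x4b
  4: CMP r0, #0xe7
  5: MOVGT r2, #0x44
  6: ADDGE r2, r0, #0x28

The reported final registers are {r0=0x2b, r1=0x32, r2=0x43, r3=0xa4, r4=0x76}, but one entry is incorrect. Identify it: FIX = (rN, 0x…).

0: ✓ CMP  NZCV=1001
1: · MOVCS
2: · SUBEQ
3: ✓ SUBMI  r0←0x2b
4: ✓ CMP  NZCV=0000
5: ✓ MOVGT  r2←0x44
6: ✓ ADDGE  r2←0x53

FIX = (r2, 0x53)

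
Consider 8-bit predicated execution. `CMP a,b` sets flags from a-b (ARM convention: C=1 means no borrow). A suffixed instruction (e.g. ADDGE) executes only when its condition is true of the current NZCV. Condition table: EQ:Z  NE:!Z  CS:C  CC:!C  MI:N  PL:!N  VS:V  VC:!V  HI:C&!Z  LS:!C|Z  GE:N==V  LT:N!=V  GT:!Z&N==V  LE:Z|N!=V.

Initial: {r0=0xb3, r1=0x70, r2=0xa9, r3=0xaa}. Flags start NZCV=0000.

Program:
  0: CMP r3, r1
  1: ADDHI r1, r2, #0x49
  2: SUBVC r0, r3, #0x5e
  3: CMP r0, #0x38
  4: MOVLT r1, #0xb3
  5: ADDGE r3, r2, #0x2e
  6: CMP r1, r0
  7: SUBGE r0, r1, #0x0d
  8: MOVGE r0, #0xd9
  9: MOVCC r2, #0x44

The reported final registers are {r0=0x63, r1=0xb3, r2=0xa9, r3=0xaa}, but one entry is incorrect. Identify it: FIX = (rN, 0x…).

FIX = (r0, 0xd9)

[0] flags=0011 → (cmp)
[1] flags=0011 HI?T → r1=0xf2
[2] flags=0011 VC?F → skip
[3] flags=0011 → (cmp)
[4] flags=0011 LT?T → r1=0xb3
[5] flags=0011 GE?F → skip
[6] flags=0110 → (cmp)
[7] flags=0110 GE?T → r0=0xa6
[8] flags=0110 GE?T → r0=0xd9
[9] flags=0110 CC?F → skip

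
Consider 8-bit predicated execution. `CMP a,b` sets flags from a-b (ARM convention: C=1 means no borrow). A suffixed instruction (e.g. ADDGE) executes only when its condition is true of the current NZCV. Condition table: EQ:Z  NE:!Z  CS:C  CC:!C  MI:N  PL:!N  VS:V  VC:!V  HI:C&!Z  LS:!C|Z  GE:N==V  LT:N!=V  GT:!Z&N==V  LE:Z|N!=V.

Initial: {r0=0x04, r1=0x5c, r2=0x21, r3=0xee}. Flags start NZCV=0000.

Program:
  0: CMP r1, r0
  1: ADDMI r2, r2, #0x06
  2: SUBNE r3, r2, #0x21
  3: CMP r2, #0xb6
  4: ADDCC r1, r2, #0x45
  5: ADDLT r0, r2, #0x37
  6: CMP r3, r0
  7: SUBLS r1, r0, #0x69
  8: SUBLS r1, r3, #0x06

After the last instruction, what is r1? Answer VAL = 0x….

VAL = 0xfa

0: ✓ CMP  NZCV=0010
1: · ADDMI
2: ✓ SUBNE  r3←0x00
3: ✓ CMP  NZCV=0000
4: ✓ ADDCC  r1←0x66
5: · ADDLT
6: ✓ CMP  NZCV=1000
7: ✓ SUBLS  r1←0x9b
8: ✓ SUBLS  r1←0xfa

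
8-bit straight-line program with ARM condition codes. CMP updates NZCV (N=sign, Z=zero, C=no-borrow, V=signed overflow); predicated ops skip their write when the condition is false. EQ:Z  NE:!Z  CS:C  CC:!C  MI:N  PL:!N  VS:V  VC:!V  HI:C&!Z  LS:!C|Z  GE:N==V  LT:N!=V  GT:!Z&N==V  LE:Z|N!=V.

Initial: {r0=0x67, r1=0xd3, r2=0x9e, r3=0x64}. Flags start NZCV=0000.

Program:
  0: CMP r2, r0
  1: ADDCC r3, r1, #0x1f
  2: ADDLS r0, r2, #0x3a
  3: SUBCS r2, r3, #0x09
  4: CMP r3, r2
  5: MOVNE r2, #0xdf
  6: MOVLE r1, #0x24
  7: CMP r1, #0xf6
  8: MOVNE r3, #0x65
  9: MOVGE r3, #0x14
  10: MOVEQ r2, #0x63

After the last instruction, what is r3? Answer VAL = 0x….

VAL = 0x65

0: ✓ CMP  NZCV=0011
1: · ADDCC
2: · ADDLS
3: ✓ SUBCS  r2←0x5b
4: ✓ CMP  NZCV=0010
5: ✓ MOVNE  r2←0xdf
6: · MOVLE
7: ✓ CMP  NZCV=1000
8: ✓ MOVNE  r3←0x65
9: · MOVGE
10: · MOVEQ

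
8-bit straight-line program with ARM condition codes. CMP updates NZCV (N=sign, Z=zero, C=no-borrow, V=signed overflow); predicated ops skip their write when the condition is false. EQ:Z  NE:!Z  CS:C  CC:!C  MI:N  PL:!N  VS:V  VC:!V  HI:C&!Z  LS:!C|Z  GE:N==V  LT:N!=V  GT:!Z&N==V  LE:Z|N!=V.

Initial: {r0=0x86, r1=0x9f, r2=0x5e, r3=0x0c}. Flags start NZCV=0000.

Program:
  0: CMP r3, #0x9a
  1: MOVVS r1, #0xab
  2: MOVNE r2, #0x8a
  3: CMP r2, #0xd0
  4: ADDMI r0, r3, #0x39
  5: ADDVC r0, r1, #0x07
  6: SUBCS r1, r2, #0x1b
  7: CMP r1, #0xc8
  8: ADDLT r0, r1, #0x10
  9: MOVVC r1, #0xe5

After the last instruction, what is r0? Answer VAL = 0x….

0: ✓ CMP  NZCV=0000
1: · MOVVS
2: ✓ MOVNE  r2←0x8a
3: ✓ CMP  NZCV=1000
4: ✓ ADDMI  r0←0x45
5: ✓ ADDVC  r0←0xa6
6: · SUBCS
7: ✓ CMP  NZCV=1000
8: ✓ ADDLT  r0←0xaf
9: ✓ MOVVC  r1←0xe5

VAL = 0xaf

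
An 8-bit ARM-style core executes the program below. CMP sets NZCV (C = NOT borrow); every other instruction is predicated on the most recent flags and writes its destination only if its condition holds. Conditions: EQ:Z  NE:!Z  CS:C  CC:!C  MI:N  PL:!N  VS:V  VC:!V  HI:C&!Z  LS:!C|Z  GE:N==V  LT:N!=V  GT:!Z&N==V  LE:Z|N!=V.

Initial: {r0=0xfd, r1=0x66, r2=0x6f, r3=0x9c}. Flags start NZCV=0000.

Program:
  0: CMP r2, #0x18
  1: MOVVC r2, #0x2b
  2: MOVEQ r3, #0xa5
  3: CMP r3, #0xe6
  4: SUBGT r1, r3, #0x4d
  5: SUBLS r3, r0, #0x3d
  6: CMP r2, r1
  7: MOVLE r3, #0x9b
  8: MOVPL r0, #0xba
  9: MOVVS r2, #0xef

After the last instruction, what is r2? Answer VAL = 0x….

0: ✓ CMP  NZCV=0010
1: ✓ MOVVC  r2←0x2b
2: · MOVEQ
3: ✓ CMP  NZCV=1000
4: · SUBGT
5: ✓ SUBLS  r3←0xc0
6: ✓ CMP  NZCV=1000
7: ✓ MOVLE  r3←0x9b
8: · MOVPL
9: · MOVVS

VAL = 0x2b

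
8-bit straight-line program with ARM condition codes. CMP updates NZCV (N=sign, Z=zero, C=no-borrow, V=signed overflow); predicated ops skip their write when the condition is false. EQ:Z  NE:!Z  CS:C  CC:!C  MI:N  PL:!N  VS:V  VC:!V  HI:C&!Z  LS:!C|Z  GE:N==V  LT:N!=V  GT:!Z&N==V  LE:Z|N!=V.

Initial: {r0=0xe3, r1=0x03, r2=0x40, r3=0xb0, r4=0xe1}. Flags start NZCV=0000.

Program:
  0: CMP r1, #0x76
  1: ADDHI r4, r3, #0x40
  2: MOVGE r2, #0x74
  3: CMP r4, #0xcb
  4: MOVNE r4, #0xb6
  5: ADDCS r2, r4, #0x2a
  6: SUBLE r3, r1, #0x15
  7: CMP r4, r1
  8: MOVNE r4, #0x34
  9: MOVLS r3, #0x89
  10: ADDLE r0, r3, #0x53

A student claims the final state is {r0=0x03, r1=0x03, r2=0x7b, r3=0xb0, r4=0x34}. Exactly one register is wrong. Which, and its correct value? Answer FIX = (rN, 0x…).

FIX = (r2, 0xe0)

0: ✓ CMP  NZCV=1000
1: · ADDHI
2: · MOVGE
3: ✓ CMP  NZCV=0010
4: ✓ MOVNE  r4←0xb6
5: ✓ ADDCS  r2←0xe0
6: · SUBLE
7: ✓ CMP  NZCV=1010
8: ✓ MOVNE  r4←0x34
9: · MOVLS
10: ✓ ADDLE  r0←0x03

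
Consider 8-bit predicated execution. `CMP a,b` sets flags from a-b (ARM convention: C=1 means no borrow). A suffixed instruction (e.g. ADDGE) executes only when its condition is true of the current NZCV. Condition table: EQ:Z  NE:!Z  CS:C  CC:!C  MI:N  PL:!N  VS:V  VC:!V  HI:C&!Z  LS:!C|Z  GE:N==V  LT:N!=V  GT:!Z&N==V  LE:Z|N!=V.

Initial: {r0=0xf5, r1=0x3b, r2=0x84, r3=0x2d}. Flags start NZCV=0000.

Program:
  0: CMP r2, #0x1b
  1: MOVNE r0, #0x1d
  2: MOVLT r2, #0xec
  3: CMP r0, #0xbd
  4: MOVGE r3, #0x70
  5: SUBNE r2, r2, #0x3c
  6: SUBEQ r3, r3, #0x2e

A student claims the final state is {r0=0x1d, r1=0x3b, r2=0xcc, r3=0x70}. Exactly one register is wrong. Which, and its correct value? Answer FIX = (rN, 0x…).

FIX = (r2, 0xb0)

[0] flags=0011 → (cmp)
[1] flags=0011 NE?T → r0=0x1d
[2] flags=0011 LT?T → r2=0xec
[3] flags=0000 → (cmp)
[4] flags=0000 GE?T → r3=0x70
[5] flags=0000 NE?T → r2=0xb0
[6] flags=0000 EQ?F → skip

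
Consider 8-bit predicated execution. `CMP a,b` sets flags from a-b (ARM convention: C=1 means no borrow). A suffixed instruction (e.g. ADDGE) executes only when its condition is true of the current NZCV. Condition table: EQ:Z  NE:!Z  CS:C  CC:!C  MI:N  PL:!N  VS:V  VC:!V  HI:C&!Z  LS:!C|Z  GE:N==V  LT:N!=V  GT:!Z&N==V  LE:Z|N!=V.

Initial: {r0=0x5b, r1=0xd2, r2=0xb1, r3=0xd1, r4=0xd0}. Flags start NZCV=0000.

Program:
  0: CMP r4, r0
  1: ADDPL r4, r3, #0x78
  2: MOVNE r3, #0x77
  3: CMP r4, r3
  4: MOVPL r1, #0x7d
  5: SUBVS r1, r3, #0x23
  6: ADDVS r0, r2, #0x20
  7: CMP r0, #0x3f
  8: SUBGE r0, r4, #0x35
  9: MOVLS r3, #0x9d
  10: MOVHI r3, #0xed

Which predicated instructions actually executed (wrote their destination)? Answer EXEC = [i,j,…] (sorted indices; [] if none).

EXEC = [1,2,8,10]

0: ✓ CMP  NZCV=0011
1: ✓ ADDPL  r4←0x49
2: ✓ MOVNE  r3←0x77
3: ✓ CMP  NZCV=1000
4: · MOVPL
5: · SUBVS
6: · ADDVS
7: ✓ CMP  NZCV=0010
8: ✓ SUBGE  r0←0x14
9: · MOVLS
10: ✓ MOVHI  r3←0xed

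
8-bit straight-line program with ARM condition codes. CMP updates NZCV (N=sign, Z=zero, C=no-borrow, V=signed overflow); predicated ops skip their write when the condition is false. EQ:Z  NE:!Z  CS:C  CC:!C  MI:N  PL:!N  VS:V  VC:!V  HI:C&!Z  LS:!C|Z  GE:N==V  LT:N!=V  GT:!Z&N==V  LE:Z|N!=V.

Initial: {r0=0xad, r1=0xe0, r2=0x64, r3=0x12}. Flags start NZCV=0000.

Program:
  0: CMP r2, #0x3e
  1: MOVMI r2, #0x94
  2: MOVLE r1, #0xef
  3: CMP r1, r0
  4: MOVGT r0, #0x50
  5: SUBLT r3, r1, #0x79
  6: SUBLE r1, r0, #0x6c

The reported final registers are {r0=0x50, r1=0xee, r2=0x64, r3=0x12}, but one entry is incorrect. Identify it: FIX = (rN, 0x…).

0: ✓ CMP  NZCV=0010
1: · MOVMI
2: · MOVLE
3: ✓ CMP  NZCV=0010
4: ✓ MOVGT  r0←0x50
5: · SUBLT
6: · SUBLE

FIX = (r1, 0xe0)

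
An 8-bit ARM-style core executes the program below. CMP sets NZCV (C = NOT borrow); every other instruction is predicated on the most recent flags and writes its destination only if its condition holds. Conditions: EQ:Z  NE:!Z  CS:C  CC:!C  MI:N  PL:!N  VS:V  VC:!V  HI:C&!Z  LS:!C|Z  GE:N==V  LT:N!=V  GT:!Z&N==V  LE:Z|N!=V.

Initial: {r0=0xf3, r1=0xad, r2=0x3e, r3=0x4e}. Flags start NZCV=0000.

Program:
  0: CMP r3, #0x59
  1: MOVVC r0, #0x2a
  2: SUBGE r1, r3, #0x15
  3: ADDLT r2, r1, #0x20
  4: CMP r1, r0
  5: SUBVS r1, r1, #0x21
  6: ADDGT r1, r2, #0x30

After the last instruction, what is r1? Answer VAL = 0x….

[0] flags=1000 → (cmp)
[1] flags=1000 VC?T → r0=0x2a
[2] flags=1000 GE?F → skip
[3] flags=1000 LT?T → r2=0xcd
[4] flags=1010 → (cmp)
[5] flags=1010 VS?F → skip
[6] flags=1010 GT?F → skip

VAL = 0xad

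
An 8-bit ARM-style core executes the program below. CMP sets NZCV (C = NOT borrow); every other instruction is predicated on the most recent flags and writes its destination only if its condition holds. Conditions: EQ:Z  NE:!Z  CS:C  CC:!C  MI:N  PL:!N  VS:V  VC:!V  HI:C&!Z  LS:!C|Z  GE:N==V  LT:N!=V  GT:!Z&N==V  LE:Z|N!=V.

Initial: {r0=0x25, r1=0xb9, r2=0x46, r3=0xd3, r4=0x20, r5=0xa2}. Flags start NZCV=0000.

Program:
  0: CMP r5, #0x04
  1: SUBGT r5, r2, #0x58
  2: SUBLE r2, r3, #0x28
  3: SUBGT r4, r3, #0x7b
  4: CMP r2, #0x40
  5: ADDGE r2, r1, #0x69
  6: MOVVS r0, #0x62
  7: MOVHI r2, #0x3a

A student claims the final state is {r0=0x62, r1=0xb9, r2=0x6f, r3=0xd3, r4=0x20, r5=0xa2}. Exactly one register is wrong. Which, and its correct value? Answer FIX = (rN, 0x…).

0: ✓ CMP  NZCV=1010
1: · SUBGT
2: ✓ SUBLE  r2←0xab
3: · SUBGT
4: ✓ CMP  NZCV=0011
5: · ADDGE
6: ✓ MOVVS  r0←0x62
7: ✓ MOVHI  r2←0x3a

FIX = (r2, 0x3a)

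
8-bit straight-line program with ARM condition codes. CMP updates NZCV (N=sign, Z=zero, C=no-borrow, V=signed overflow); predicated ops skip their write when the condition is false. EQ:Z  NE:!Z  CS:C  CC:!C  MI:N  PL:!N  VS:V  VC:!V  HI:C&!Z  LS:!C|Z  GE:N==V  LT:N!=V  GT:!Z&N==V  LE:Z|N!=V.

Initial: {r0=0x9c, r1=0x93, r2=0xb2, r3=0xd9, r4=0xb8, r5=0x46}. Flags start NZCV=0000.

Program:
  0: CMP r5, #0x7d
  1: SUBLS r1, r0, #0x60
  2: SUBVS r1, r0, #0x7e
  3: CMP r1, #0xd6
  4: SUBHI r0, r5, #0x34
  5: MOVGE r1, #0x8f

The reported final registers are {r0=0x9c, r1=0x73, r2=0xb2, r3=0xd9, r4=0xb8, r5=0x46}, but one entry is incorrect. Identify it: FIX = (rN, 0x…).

FIX = (r1, 0x8f)

[0] flags=1000 → (cmp)
[1] flags=1000 LS?T → r1=0x3c
[2] flags=1000 VS?F → skip
[3] flags=0000 → (cmp)
[4] flags=0000 HI?F → skip
[5] flags=0000 GE?T → r1=0x8f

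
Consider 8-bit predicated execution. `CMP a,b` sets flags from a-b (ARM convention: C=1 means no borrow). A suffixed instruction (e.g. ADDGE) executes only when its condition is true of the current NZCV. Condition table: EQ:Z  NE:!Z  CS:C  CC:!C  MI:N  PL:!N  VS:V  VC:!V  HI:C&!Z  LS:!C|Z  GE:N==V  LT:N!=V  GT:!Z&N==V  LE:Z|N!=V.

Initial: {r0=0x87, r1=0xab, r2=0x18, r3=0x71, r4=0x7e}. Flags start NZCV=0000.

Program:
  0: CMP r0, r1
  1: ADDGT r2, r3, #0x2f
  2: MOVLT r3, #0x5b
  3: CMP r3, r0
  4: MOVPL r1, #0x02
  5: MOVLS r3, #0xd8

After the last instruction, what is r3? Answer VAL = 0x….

0: ✓ CMP  NZCV=1000
1: · ADDGT
2: ✓ MOVLT  r3←0x5b
3: ✓ CMP  NZCV=1001
4: · MOVPL
5: ✓ MOVLS  r3←0xd8

VAL = 0xd8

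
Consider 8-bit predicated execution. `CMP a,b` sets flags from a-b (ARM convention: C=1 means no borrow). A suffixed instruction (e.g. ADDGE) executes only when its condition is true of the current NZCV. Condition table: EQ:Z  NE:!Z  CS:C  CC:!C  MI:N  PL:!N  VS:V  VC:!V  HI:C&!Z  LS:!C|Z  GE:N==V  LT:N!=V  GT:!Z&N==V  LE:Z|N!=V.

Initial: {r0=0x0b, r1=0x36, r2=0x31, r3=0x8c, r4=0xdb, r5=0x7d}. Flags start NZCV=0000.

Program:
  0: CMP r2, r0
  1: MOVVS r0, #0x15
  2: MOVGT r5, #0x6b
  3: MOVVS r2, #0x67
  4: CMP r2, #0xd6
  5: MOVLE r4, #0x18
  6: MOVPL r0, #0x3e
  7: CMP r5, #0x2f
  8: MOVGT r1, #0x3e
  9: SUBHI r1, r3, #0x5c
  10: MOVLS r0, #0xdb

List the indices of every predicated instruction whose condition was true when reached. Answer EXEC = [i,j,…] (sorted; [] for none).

EXEC = [2,6,8,9]

0: ✓ CMP  NZCV=0010
1: · MOVVS
2: ✓ MOVGT  r5←0x6b
3: · MOVVS
4: ✓ CMP  NZCV=0000
5: · MOVLE
6: ✓ MOVPL  r0←0x3e
7: ✓ CMP  NZCV=0010
8: ✓ MOVGT  r1←0x3e
9: ✓ SUBHI  r1←0x30
10: · MOVLS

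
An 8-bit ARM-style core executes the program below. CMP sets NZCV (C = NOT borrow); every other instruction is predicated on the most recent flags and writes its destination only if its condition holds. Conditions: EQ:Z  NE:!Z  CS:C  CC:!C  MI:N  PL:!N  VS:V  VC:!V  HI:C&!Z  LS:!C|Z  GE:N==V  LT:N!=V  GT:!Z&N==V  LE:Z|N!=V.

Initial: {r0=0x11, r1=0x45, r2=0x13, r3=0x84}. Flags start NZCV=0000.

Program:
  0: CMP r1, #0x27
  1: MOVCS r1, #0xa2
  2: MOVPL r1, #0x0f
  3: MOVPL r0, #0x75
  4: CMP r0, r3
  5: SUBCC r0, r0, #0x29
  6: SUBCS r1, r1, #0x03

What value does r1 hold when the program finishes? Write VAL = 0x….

VAL = 0x0f

[0] flags=0010 → (cmp)
[1] flags=0010 CS?T → r1=0xa2
[2] flags=0010 PL?T → r1=0x0f
[3] flags=0010 PL?T → r0=0x75
[4] flags=1001 → (cmp)
[5] flags=1001 CC?T → r0=0x4c
[6] flags=1001 CS?F → skip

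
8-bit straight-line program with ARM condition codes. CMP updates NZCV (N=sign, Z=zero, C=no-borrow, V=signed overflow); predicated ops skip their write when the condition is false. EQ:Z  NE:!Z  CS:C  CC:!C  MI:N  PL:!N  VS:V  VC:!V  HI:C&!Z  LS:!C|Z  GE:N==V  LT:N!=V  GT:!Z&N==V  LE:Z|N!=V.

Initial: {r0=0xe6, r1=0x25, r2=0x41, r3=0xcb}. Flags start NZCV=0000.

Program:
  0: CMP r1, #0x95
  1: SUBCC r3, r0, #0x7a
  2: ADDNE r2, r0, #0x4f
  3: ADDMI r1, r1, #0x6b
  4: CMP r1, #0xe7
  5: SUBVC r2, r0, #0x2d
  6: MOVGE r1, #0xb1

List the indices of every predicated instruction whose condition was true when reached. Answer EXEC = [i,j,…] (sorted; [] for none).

EXEC = [1,2,3,5]

0: ✓ CMP  NZCV=1001
1: ✓ SUBCC  r3←0x6c
2: ✓ ADDNE  r2←0x35
3: ✓ ADDMI  r1←0x90
4: ✓ CMP  NZCV=1000
5: ✓ SUBVC  r2←0xb9
6: · MOVGE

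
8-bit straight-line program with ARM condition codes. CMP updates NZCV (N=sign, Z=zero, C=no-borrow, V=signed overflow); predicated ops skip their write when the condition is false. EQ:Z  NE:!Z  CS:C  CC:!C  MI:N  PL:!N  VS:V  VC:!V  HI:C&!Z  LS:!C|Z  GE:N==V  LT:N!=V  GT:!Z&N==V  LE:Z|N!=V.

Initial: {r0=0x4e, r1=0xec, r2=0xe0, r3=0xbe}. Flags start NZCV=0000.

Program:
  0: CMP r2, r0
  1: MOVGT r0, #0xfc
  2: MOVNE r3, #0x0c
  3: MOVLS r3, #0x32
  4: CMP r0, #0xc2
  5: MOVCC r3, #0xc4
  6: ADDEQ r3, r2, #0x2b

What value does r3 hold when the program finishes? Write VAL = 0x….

VAL = 0xc4

0: ✓ CMP  NZCV=1010
1: · MOVGT
2: ✓ MOVNE  r3←0x0c
3: · MOVLS
4: ✓ CMP  NZCV=1001
5: ✓ MOVCC  r3←0xc4
6: · ADDEQ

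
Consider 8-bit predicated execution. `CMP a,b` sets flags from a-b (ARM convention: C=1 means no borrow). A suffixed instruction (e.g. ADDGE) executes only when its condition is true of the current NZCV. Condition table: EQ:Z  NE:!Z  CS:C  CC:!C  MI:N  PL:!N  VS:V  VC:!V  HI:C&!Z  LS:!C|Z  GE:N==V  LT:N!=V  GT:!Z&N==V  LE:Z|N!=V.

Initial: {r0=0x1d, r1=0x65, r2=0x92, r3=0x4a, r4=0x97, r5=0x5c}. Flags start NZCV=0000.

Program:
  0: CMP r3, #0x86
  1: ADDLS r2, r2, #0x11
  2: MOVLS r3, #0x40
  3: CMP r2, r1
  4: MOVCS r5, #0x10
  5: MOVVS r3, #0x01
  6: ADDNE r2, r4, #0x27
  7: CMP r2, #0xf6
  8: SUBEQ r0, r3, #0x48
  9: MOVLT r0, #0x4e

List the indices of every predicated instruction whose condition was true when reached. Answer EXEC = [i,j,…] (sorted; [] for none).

[0] flags=1001 → (cmp)
[1] flags=1001 LS?T → r2=0xa3
[2] flags=1001 LS?T → r3=0x40
[3] flags=0011 → (cmp)
[4] flags=0011 CS?T → r5=0x10
[5] flags=0011 VS?T → r3=0x01
[6] flags=0011 NE?T → r2=0xbe
[7] flags=1000 → (cmp)
[8] flags=1000 EQ?F → skip
[9] flags=1000 LT?T → r0=0x4e

EXEC = [1,2,4,5,6,9]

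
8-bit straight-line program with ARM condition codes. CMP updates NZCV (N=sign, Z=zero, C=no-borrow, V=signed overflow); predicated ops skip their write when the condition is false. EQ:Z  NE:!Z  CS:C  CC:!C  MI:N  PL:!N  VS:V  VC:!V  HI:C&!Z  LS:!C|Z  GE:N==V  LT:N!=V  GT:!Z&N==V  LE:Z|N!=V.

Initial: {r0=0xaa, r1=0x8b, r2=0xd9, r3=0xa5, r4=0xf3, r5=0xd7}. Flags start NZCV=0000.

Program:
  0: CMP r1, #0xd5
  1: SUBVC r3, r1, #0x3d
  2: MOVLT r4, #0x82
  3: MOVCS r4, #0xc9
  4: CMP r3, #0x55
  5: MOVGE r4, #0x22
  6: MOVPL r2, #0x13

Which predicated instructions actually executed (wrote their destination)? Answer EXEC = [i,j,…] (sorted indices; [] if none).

EXEC = [1,2]

0: ✓ CMP  NZCV=1000
1: ✓ SUBVC  r3←0x4e
2: ✓ MOVLT  r4←0x82
3: · MOVCS
4: ✓ CMP  NZCV=1000
5: · MOVGE
6: · MOVPL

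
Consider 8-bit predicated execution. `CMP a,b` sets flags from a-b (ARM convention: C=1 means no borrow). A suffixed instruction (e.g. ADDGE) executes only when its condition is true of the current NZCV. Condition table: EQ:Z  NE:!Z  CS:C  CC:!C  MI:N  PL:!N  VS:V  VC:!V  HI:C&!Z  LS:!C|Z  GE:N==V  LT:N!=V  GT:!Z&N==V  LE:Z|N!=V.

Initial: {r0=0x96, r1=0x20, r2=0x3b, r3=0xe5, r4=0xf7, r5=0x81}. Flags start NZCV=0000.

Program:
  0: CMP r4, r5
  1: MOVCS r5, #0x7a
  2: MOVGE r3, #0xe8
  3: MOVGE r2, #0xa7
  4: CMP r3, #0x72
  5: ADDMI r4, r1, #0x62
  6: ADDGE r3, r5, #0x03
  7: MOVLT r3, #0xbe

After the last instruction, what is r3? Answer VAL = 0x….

0: ✓ CMP  NZCV=0010
1: ✓ MOVCS  r5←0x7a
2: ✓ MOVGE  r3←0xe8
3: ✓ MOVGE  r2←0xa7
4: ✓ CMP  NZCV=0011
5: · ADDMI
6: · ADDGE
7: ✓ MOVLT  r3←0xbe

VAL = 0xbe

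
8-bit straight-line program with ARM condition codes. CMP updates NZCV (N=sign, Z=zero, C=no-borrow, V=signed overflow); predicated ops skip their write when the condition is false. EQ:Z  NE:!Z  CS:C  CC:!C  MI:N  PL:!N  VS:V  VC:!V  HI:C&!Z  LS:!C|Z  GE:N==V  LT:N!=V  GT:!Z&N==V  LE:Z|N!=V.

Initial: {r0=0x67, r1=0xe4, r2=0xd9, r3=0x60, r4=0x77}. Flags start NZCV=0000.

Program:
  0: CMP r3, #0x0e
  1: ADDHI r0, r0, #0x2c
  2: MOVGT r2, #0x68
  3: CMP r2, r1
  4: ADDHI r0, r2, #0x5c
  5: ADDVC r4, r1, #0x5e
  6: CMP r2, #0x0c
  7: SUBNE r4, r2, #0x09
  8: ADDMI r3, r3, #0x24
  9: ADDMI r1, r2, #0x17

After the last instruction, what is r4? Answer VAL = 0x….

VAL = 0x5f

0: ✓ CMP  NZCV=0010
1: ✓ ADDHI  r0←0x93
2: ✓ MOVGT  r2←0x68
3: ✓ CMP  NZCV=1001
4: · ADDHI
5: · ADDVC
6: ✓ CMP  NZCV=0010
7: ✓ SUBNE  r4←0x5f
8: · ADDMI
9: · ADDMI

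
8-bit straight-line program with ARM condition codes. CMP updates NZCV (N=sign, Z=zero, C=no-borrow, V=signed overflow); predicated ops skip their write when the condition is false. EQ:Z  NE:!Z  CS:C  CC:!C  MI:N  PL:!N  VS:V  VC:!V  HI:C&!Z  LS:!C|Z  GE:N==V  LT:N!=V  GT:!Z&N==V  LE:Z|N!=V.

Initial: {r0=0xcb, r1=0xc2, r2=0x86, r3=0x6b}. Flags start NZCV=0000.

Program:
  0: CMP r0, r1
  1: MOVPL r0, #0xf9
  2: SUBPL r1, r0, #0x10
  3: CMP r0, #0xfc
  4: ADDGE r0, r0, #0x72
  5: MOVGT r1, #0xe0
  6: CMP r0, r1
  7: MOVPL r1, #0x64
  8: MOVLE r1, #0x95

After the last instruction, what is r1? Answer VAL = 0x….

VAL = 0x64

[0] flags=0010 → (cmp)
[1] flags=0010 PL?T → r0=0xf9
[2] flags=0010 PL?T → r1=0xe9
[3] flags=1000 → (cmp)
[4] flags=1000 GE?F → skip
[5] flags=1000 GT?F → skip
[6] flags=0010 → (cmp)
[7] flags=0010 PL?T → r1=0x64
[8] flags=0010 LE?F → skip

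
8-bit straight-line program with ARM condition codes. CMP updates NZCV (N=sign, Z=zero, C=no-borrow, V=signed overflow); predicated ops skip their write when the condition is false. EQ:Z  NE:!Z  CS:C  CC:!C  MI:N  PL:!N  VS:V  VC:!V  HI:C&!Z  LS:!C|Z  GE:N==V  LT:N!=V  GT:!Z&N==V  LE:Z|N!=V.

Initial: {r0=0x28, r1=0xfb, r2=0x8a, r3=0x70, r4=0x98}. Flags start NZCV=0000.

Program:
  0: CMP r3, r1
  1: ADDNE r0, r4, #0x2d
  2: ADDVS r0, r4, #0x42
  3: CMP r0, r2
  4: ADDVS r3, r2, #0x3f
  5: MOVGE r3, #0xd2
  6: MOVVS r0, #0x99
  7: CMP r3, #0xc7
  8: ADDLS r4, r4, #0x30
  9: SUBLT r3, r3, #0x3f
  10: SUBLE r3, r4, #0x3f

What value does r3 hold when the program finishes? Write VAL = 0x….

[0] flags=0000 → (cmp)
[1] flags=0000 NE?T → r0=0xc5
[2] flags=0000 VS?F → skip
[3] flags=0010 → (cmp)
[4] flags=0010 VS?F → skip
[5] flags=0010 GE?T → r3=0xd2
[6] flags=0010 VS?F → skip
[7] flags=0010 → (cmp)
[8] flags=0010 LS?F → skip
[9] flags=0010 LT?F → skip
[10] flags=0010 LE?F → skip

VAL = 0xd2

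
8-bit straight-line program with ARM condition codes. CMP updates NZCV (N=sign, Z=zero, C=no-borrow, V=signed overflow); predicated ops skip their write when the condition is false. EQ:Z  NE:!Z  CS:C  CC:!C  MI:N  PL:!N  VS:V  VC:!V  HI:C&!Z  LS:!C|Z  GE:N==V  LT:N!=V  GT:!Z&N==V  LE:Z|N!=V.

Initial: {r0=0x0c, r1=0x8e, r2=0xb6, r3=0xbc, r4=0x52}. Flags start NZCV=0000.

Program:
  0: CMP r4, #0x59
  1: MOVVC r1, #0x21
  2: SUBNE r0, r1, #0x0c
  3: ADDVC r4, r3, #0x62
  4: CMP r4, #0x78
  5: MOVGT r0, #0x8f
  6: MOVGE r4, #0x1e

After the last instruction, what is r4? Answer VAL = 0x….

0: ✓ CMP  NZCV=1000
1: ✓ MOVVC  r1←0x21
2: ✓ SUBNE  r0←0x15
3: ✓ ADDVC  r4←0x1e
4: ✓ CMP  NZCV=1000
5: · MOVGT
6: · MOVGE

VAL = 0x1e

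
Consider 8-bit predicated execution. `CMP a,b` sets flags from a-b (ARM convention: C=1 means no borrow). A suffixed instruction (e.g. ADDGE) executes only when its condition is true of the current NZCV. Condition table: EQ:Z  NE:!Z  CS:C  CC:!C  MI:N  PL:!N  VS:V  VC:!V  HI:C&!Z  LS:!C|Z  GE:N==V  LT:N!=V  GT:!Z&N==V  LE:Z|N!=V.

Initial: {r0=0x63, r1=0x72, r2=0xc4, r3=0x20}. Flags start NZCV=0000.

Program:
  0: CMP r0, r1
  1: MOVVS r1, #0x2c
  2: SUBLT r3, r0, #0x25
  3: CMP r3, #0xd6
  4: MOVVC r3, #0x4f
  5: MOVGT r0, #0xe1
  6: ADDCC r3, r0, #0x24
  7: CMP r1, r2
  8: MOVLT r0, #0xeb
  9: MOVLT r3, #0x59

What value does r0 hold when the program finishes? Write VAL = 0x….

VAL = 0xe1

[0] flags=1000 → (cmp)
[1] flags=1000 VS?F → skip
[2] flags=1000 LT?T → r3=0x3e
[3] flags=0000 → (cmp)
[4] flags=0000 VC?T → r3=0x4f
[5] flags=0000 GT?T → r0=0xe1
[6] flags=0000 CC?T → r3=0x05
[7] flags=1001 → (cmp)
[8] flags=1001 LT?F → skip
[9] flags=1001 LT?F → skip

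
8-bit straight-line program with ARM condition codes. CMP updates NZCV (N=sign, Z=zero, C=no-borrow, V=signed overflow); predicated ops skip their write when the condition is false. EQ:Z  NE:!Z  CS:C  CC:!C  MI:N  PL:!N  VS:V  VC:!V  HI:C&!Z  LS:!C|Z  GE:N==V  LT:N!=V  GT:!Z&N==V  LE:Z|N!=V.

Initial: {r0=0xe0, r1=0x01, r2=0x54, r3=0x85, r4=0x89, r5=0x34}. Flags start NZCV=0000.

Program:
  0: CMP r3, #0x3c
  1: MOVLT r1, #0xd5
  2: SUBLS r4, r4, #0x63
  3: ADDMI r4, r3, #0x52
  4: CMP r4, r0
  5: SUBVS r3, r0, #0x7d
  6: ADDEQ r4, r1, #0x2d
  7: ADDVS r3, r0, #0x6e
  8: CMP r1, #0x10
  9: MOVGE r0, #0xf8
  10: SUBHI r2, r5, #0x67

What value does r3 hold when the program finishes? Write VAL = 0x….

VAL = 0x85

[0] flags=0011 → (cmp)
[1] flags=0011 LT?T → r1=0xd5
[2] flags=0011 LS?F → skip
[3] flags=0011 MI?F → skip
[4] flags=1000 → (cmp)
[5] flags=1000 VS?F → skip
[6] flags=1000 EQ?F → skip
[7] flags=1000 VS?F → skip
[8] flags=1010 → (cmp)
[9] flags=1010 GE?F → skip
[10] flags=1010 HI?T → r2=0xcd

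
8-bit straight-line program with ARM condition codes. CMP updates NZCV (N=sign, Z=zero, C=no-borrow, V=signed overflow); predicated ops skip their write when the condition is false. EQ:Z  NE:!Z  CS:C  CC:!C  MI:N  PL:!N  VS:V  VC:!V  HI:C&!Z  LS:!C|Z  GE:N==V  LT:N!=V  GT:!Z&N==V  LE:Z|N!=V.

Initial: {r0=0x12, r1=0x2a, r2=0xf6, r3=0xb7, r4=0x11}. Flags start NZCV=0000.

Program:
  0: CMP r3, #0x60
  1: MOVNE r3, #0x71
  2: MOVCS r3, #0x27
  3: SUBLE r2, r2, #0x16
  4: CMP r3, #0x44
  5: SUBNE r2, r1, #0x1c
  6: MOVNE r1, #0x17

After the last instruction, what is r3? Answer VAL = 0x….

[0] flags=0011 → (cmp)
[1] flags=0011 NE?T → r3=0x71
[2] flags=0011 CS?T → r3=0x27
[3] flags=0011 LE?T → r2=0xe0
[4] flags=1000 → (cmp)
[5] flags=1000 NE?T → r2=0x0e
[6] flags=1000 NE?T → r1=0x17

VAL = 0x27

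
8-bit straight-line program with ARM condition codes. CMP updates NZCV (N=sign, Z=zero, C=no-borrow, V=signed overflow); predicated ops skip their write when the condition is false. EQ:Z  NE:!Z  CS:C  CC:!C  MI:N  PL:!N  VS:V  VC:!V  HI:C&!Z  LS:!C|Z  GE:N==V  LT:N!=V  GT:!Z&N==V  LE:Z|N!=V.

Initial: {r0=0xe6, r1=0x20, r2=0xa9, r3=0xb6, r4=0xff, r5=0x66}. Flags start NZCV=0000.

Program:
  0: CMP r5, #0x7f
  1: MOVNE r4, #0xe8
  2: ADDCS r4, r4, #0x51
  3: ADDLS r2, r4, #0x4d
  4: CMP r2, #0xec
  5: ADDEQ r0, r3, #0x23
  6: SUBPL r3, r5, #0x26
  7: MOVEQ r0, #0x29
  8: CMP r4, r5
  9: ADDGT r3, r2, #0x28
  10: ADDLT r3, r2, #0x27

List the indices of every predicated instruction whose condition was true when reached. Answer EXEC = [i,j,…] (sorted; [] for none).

0: ✓ CMP  NZCV=1000
1: ✓ MOVNE  r4←0xe8
2: · ADDCS
3: ✓ ADDLS  r2←0x35
4: ✓ CMP  NZCV=0000
5: · ADDEQ
6: ✓ SUBPL  r3←0x40
7: · MOVEQ
8: ✓ CMP  NZCV=1010
9: · ADDGT
10: ✓ ADDLT  r3←0x5c

EXEC = [1,3,6,10]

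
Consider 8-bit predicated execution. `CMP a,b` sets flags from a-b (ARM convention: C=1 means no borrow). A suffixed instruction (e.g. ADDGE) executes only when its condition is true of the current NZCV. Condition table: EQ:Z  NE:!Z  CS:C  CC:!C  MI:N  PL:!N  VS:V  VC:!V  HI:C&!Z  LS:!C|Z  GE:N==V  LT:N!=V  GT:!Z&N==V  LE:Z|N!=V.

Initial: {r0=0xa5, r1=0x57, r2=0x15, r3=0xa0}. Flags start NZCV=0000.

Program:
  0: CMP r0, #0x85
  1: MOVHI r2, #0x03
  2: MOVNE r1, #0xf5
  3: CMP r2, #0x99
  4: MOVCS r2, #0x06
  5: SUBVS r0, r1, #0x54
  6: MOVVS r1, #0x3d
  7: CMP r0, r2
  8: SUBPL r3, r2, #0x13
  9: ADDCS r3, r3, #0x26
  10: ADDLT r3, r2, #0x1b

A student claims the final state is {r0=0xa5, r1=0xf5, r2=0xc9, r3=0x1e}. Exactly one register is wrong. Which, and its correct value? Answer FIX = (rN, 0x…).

FIX = (r2, 0x03)

[0] flags=0010 → (cmp)
[1] flags=0010 HI?T → r2=0x03
[2] flags=0010 NE?T → r1=0xf5
[3] flags=0000 → (cmp)
[4] flags=0000 CS?F → skip
[5] flags=0000 VS?F → skip
[6] flags=0000 VS?F → skip
[7] flags=1010 → (cmp)
[8] flags=1010 PL?F → skip
[9] flags=1010 CS?T → r3=0xc6
[10] flags=1010 LT?T → r3=0x1e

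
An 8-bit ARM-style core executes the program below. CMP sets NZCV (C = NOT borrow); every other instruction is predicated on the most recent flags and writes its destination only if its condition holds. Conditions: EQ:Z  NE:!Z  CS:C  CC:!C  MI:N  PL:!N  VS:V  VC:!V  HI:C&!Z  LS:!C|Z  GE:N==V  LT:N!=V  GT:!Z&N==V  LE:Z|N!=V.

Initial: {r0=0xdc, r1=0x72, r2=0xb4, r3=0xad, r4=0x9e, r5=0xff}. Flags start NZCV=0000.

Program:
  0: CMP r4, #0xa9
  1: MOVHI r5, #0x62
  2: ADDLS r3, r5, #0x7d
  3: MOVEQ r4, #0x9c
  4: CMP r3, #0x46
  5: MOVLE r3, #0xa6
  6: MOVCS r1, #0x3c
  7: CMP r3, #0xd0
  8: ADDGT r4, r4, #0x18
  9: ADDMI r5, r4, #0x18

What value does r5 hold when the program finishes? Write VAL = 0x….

VAL = 0xce

[0] flags=1000 → (cmp)
[1] flags=1000 HI?F → skip
[2] flags=1000 LS?T → r3=0x7c
[3] flags=1000 EQ?F → skip
[4] flags=0010 → (cmp)
[5] flags=0010 LE?F → skip
[6] flags=0010 CS?T → r1=0x3c
[7] flags=1001 → (cmp)
[8] flags=1001 GT?T → r4=0xb6
[9] flags=1001 MI?T → r5=0xce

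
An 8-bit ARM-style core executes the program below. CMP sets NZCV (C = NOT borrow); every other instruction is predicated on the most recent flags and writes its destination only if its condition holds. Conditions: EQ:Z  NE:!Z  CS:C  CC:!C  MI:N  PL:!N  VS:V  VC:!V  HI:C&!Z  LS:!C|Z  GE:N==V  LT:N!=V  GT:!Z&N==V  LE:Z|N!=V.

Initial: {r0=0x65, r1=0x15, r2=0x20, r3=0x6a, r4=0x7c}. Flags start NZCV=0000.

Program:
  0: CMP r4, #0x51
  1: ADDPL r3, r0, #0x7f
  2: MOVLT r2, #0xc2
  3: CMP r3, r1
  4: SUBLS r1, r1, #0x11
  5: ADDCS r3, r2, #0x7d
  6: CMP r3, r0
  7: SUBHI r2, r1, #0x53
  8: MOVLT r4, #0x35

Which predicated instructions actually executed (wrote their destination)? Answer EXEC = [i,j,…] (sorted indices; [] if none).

[0] flags=0010 → (cmp)
[1] flags=0010 PL?T → r3=0xe4
[2] flags=0010 LT?F → skip
[3] flags=1010 → (cmp)
[4] flags=1010 LS?F → skip
[5] flags=1010 CS?T → r3=0x9d
[6] flags=0011 → (cmp)
[7] flags=0011 HI?T → r2=0xc2
[8] flags=0011 LT?T → r4=0x35

EXEC = [1,5,7,8]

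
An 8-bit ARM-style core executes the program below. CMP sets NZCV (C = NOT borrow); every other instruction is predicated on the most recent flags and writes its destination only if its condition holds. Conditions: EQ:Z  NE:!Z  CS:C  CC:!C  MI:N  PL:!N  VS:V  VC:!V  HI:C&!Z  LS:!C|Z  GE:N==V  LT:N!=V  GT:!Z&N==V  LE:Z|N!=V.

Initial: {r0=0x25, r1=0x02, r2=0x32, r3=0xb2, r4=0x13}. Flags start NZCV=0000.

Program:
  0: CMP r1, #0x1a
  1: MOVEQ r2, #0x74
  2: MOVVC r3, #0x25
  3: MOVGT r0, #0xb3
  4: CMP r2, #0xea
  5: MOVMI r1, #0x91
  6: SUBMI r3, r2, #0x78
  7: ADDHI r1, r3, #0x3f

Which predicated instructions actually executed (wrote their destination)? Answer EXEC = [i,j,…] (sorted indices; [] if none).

EXEC = [2]

[0] flags=1000 → (cmp)
[1] flags=1000 EQ?F → skip
[2] flags=1000 VC?T → r3=0x25
[3] flags=1000 GT?F → skip
[4] flags=0000 → (cmp)
[5] flags=0000 MI?F → skip
[6] flags=0000 MI?F → skip
[7] flags=0000 HI?F → skip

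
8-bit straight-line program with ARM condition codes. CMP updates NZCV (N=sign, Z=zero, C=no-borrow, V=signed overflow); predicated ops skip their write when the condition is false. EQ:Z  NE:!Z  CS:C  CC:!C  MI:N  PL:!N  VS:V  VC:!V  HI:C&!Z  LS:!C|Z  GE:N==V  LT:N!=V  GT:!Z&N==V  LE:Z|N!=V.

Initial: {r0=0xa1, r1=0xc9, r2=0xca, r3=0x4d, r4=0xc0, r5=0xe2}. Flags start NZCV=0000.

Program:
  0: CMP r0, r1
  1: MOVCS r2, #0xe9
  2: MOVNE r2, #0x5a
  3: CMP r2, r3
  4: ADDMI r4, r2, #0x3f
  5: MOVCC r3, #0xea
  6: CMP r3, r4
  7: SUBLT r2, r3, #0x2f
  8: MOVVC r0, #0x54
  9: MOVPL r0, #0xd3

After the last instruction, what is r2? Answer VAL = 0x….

VAL = 0x5a

[0] flags=1000 → (cmp)
[1] flags=1000 CS?F → skip
[2] flags=1000 NE?T → r2=0x5a
[3] flags=0010 → (cmp)
[4] flags=0010 MI?F → skip
[5] flags=0010 CC?F → skip
[6] flags=1001 → (cmp)
[7] flags=1001 LT?F → skip
[8] flags=1001 VC?F → skip
[9] flags=1001 PL?F → skip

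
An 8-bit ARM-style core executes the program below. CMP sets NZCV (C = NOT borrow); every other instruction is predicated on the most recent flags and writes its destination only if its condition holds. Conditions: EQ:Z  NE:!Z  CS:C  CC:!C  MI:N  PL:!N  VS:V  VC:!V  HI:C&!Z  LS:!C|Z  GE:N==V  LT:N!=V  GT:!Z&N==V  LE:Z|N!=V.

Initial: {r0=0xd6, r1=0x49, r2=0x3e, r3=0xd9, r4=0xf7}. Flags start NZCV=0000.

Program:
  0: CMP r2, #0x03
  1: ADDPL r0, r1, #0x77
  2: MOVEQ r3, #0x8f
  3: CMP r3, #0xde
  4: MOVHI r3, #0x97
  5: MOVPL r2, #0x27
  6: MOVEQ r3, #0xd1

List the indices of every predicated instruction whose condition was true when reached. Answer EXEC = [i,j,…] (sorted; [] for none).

[0] flags=0010 → (cmp)
[1] flags=0010 PL?T → r0=0xc0
[2] flags=0010 EQ?F → skip
[3] flags=1000 → (cmp)
[4] flags=1000 HI?F → skip
[5] flags=1000 PL?F → skip
[6] flags=1000 EQ?F → skip

EXEC = [1]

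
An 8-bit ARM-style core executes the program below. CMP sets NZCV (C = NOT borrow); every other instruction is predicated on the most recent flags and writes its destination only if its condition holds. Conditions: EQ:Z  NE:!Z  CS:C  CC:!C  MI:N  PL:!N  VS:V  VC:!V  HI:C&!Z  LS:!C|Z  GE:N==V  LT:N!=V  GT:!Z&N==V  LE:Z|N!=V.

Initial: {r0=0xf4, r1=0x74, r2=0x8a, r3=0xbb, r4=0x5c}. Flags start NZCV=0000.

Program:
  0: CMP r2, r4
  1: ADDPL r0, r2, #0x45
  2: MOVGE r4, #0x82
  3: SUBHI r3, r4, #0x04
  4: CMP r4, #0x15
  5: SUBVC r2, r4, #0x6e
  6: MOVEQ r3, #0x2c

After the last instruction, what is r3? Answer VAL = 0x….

VAL = 0x58

[0] flags=0011 → (cmp)
[1] flags=0011 PL?T → r0=0xcf
[2] flags=0011 GE?F → skip
[3] flags=0011 HI?T → r3=0x58
[4] flags=0010 → (cmp)
[5] flags=0010 VC?T → r2=0xee
[6] flags=0010 EQ?F → skip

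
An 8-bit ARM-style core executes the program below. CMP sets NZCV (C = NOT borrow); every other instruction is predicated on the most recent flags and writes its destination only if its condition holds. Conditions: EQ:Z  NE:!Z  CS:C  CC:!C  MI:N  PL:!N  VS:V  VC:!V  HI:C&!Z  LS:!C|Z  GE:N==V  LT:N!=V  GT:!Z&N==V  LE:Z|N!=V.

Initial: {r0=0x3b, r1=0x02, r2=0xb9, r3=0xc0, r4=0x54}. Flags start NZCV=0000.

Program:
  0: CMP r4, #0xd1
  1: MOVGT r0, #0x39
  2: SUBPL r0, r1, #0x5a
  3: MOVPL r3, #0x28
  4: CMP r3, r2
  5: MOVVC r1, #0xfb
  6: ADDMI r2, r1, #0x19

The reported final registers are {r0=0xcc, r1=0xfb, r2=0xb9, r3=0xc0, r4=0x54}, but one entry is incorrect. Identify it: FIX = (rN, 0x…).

FIX = (r0, 0x39)

[0] flags=1001 → (cmp)
[1] flags=1001 GT?T → r0=0x39
[2] flags=1001 PL?F → skip
[3] flags=1001 PL?F → skip
[4] flags=0010 → (cmp)
[5] flags=0010 VC?T → r1=0xfb
[6] flags=0010 MI?F → skip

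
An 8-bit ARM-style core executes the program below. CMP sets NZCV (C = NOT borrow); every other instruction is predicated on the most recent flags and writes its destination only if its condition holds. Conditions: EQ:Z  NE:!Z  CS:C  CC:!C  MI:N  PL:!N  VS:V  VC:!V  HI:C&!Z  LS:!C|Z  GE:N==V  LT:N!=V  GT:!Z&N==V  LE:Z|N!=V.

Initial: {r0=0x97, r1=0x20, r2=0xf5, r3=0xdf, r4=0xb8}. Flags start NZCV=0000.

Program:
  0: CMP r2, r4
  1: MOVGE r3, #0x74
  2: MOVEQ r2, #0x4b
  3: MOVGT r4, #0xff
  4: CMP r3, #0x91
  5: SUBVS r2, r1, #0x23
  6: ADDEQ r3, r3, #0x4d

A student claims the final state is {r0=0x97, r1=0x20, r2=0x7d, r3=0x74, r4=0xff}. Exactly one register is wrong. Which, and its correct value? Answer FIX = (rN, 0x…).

[0] flags=0010 → (cmp)
[1] flags=0010 GE?T → r3=0x74
[2] flags=0010 EQ?F → skip
[3] flags=0010 GT?T → r4=0xff
[4] flags=1001 → (cmp)
[5] flags=1001 VS?T → r2=0xfd
[6] flags=1001 EQ?F → skip

FIX = (r2, 0xfd)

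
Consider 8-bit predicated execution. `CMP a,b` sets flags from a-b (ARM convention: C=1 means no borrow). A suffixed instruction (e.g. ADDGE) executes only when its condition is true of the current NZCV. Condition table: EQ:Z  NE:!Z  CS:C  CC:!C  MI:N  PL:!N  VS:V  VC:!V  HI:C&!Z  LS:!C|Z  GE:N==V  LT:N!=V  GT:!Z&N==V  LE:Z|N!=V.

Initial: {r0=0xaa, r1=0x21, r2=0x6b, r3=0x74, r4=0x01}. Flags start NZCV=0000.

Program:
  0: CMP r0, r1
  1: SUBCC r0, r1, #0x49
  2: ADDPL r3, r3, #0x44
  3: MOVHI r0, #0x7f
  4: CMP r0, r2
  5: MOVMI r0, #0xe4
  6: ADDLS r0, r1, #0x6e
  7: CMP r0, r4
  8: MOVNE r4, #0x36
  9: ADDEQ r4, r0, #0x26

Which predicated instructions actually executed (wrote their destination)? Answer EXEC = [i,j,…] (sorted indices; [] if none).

EXEC = [3,8]

0: ✓ CMP  NZCV=1010
1: · SUBCC
2: · ADDPL
3: ✓ MOVHI  r0←0x7f
4: ✓ CMP  NZCV=0010
5: · MOVMI
6: · ADDLS
7: ✓ CMP  NZCV=0010
8: ✓ MOVNE  r4←0x36
9: · ADDEQ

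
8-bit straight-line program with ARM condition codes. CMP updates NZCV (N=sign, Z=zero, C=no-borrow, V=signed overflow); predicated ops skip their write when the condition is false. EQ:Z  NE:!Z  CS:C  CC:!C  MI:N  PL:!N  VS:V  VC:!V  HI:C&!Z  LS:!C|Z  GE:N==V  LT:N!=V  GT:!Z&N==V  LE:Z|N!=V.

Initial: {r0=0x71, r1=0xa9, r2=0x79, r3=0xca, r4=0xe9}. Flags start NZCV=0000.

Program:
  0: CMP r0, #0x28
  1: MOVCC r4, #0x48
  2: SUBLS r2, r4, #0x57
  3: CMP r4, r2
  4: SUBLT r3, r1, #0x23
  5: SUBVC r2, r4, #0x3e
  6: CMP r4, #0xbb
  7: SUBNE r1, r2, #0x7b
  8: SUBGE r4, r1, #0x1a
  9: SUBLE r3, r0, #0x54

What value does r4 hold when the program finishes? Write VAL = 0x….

0: ✓ CMP  NZCV=0010
1: · MOVCC
2: · SUBLS
3: ✓ CMP  NZCV=0011
4: ✓ SUBLT  r3←0x86
5: · SUBVC
6: ✓ CMP  NZCV=0010
7: ✓ SUBNE  r1←0xfe
8: ✓ SUBGE  r4←0xe4
9: · SUBLE

VAL = 0xe4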